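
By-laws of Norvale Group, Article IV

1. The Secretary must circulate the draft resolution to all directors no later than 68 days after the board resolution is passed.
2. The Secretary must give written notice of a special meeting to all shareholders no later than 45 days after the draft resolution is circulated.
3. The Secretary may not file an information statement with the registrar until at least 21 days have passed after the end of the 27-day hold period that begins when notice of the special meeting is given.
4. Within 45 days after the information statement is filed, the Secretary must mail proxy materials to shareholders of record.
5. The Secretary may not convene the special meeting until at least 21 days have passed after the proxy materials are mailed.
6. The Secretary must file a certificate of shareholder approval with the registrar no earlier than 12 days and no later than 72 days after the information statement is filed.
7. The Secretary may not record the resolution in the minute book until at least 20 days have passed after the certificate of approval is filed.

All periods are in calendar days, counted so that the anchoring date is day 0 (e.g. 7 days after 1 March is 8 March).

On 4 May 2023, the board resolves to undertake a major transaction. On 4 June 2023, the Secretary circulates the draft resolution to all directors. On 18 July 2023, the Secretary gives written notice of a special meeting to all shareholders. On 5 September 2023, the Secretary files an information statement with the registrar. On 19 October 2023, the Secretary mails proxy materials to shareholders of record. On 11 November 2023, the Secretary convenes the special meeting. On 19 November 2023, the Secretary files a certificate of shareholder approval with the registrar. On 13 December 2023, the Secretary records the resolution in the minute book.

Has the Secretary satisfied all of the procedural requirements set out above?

No

(1) due by 4 May 2023 + 68 days = 11 July 2023; done 4 June 2023 — timely.
(2) due by 4 June 2023 + 45 days = 19 July 2023; completed 18 July 2023, before the deadline.
(3) permitted from 14 August 2023 + 21 days = 4 September 2023 onward; done 5 September 2023 — permitted.
(4) due by 5 September 2023 + 45 days = 20 October 2023; completed 19 October 2023, before the deadline.
(5) permitted from 19 October 2023 + 21 days = 9 November 2023 onward; done 11 November 2023 — permitted.
(6) the permitted window runs from 5 September 2023 + 12 = 17 September 2023 to 5 September 2023 + 72 = 16 November 2023; done 19 November 2023 — 3 days after the window closed.
The procedure was therefore not followed at step 6.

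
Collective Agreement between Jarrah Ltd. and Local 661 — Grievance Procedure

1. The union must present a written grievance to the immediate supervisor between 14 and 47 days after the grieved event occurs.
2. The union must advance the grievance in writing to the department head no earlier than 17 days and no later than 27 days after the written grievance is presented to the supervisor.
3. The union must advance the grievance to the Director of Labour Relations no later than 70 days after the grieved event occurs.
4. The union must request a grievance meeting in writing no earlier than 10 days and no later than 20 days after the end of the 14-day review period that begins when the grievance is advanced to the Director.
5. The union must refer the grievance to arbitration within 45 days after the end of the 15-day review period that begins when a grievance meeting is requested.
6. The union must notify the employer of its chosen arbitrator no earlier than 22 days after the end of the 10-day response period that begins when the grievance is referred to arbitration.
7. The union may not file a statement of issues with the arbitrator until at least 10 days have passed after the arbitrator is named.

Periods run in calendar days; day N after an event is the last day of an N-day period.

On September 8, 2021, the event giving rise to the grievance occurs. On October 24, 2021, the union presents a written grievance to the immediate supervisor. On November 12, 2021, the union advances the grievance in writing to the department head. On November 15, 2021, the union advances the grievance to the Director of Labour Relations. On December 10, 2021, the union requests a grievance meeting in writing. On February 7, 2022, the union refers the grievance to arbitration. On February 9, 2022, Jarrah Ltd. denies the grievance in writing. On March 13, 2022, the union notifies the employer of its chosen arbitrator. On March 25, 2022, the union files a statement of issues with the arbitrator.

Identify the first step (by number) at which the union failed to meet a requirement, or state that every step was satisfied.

None — every step was satisfied

Step 1: the window is 14–47 days after September 8, 2021 (when the grieved event occurs), so September 22, 2021 through October 25, 2021; October 24, 2021 falls inside that range.
Step 2: the window is 17–27 days after October 24, 2021 (when the written grievance is presented to the supervisor), so November 10, 2021 through November 20, 2021; done November 12, 2021, which is between those dates.
Step 3: 70 days after September 8, 2021 (when the grieved event occurs) is November 17, 2021; completed November 15, 2021, before the deadline.
Step 4: the window is 10–20 days after November 29, 2021 (end of the 14-day review period, which began when the grievance is advanced to the Director on November 15, 2021), so December 9, 2021 through December 19, 2021; done December 10, 2021 — within the window.
Step 5: 45 days after December 25, 2021 (end of the 15-day review period, which began when a grievance meeting is requested on December 10, 2021) is February 8, 2022; completed February 7, 2022, before the deadline.
Step 6: the earliest permitted date is 22 days after February 17, 2022 (end of the 10-day response period, which began when the grievance is referred to arbitration on February 7, 2022), i.e. March 11, 2022; done March 13, 2022 — permitted.
Step 7: the earliest permitted date is 10 days after March 13, 2022 (when the arbitrator is named), i.e. March 23, 2022; March 25, 2022 is on or after that date.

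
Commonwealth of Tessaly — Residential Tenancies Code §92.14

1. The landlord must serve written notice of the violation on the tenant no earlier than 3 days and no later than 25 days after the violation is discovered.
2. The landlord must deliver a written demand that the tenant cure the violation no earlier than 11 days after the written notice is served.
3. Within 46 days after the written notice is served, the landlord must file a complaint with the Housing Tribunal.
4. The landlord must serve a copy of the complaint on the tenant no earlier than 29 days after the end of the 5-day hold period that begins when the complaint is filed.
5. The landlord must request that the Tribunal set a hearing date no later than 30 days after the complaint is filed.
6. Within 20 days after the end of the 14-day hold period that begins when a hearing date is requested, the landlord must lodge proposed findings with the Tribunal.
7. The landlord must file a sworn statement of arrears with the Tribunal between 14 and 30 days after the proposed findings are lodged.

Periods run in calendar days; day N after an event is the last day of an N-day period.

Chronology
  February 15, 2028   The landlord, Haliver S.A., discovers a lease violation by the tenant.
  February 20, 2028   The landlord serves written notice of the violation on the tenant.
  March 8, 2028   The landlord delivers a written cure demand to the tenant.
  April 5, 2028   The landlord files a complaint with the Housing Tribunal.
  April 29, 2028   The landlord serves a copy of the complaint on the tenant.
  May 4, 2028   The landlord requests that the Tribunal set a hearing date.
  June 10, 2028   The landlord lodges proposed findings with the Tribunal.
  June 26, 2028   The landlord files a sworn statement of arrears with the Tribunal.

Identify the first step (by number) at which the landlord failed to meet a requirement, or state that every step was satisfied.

Step 4

Step 1: the window is 3–25 days after February 15, 2028 (when the violation is discovered), so February 18, 2028 through March 11, 2028; February 20, 2028 falls inside that range.
Step 2: the earliest permitted date is 11 days after February 20, 2028 (when the written notice is served), i.e. March 2, 2028; done March 8, 2028 — permitted.
Step 3: 46 days after February 20, 2028 (when the written notice is served) is April 6, 2028; April 5, 2028 is within that limit.
Step 4: the earliest permitted date is 29 days after April 10, 2028 (end of the 5-day hold period, which began when the complaint is filed on April 5, 2028), i.e. May 9, 2028; April 29, 2028 is 10 days before the earliest permitted date.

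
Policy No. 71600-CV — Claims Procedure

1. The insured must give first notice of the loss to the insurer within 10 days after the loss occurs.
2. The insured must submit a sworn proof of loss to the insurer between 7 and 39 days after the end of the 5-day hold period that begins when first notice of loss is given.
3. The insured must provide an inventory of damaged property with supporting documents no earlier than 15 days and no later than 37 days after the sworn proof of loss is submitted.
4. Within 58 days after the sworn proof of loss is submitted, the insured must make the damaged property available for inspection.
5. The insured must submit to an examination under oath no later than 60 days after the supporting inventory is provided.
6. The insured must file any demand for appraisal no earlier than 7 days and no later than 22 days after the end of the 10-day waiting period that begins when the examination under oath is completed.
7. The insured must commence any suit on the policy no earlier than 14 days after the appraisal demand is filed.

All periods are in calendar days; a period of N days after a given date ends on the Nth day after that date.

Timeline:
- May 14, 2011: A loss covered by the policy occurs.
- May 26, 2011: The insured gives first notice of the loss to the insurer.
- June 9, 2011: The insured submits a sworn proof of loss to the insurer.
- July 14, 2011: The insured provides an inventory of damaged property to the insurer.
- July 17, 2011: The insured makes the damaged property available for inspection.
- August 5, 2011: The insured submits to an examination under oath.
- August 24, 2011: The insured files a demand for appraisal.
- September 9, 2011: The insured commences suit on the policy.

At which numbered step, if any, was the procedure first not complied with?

Step 1

Step 1 — counting 10 days from May 14, 2011 (when the loss occurs) gives a deadline of May 24, 2011; May 26, 2011 misses that deadline by 2 days.
The analysis stops there.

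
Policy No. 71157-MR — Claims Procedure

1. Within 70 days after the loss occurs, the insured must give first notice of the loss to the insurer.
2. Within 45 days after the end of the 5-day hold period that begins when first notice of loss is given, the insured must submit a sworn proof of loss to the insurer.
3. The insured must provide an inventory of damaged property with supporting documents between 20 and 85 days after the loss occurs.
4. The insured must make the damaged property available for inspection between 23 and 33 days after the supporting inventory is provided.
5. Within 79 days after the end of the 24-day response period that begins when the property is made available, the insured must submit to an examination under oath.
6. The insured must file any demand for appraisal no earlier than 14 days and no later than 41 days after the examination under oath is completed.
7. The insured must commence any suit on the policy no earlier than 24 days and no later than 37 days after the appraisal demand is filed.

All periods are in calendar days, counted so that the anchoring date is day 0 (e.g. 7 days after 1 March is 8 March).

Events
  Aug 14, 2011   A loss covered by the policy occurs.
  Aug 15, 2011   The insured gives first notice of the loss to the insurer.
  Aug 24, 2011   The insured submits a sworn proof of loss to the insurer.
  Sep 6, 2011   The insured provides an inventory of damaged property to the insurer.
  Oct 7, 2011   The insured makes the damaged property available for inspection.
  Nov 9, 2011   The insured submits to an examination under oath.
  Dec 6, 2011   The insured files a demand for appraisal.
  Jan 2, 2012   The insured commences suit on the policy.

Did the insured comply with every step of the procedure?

Yes

Step 1: 70 days after Aug 14, 2011 (when the loss occurs) is Oct 23, 2011; completed Aug 15, 2011, before the deadline.
Step 2: 45 days after Aug 20, 2011 (end of the 5-day hold period, which began when first notice of loss is given on Aug 15, 2011) is Oct 4, 2011; done Aug 24, 2011 — timely.
Step 3: the window is 20–85 days after Aug 14, 2011 (when the loss occurs), so Sep 3, 2011 through Nov 7, 2011; Sep 6, 2011 falls inside that range.
Step 4: the window is 23–33 days after Sep 6, 2011 (when the supporting inventory is provided), so Sep 29, 2011 through Oct 9, 2011; Oct 7, 2011 falls inside that range.
Step 5: 79 days after Oct 31, 2011 (end of the 24-day response period, which began when the property is made available on Oct 7, 2011) is Jan 18, 2012; done Nov 9, 2011 — timely.
Step 6: the window is 14–41 days after Nov 9, 2011 (when the examination under oath is completed), so Nov 23, 2011 through Dec 20, 2011; done Dec 6, 2011 — within the window.
Step 7: the window is 24–37 days after Dec 6, 2011 (when the appraisal demand is filed), so Dec 30, 2011 through Jan 12, 2012; Jan 2, 2012 falls inside that range.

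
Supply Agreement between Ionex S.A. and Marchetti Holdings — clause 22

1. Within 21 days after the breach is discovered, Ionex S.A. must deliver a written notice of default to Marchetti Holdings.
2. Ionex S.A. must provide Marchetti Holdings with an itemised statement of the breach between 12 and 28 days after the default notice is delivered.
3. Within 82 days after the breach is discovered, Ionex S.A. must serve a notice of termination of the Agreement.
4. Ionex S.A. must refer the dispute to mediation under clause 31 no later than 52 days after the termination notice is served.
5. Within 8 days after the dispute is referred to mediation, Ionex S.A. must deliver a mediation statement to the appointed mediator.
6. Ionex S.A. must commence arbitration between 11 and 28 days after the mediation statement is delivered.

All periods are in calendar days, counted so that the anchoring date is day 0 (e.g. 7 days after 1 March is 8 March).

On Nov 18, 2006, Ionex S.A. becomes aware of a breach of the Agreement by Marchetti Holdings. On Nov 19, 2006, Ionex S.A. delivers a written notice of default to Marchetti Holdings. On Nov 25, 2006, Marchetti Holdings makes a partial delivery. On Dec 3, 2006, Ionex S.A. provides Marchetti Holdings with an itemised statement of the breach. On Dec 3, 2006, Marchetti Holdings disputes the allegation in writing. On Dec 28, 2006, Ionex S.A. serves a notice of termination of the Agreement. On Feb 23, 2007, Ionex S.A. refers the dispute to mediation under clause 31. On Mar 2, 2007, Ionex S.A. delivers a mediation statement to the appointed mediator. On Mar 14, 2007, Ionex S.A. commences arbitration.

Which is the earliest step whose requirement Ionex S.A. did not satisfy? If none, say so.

Step 4

Step 1 — counting 21 days from Nov 18, 2006 (when the breach is discovered) gives a deadline of Dec 9, 2006; Nov 19, 2006 is within that limit.
Step 2 — 12 and 28 days from Nov 19, 2006 (when the default notice is delivered) are Dec 1, 2006 and Dec 17, 2006 respectively; Dec 3, 2006 falls inside that range.
Step 3 — counting 82 days from Nov 18, 2006 (when the breach is discovered) gives a deadline of Feb 8, 2007; Dec 28, 2006 is within that limit.
Step 4 — counting 52 days from Dec 28, 2006 (when the termination notice is served) gives a deadline of Feb 18, 2007; done Feb 23, 2007 — 5 days late.
Later steps need not be reached.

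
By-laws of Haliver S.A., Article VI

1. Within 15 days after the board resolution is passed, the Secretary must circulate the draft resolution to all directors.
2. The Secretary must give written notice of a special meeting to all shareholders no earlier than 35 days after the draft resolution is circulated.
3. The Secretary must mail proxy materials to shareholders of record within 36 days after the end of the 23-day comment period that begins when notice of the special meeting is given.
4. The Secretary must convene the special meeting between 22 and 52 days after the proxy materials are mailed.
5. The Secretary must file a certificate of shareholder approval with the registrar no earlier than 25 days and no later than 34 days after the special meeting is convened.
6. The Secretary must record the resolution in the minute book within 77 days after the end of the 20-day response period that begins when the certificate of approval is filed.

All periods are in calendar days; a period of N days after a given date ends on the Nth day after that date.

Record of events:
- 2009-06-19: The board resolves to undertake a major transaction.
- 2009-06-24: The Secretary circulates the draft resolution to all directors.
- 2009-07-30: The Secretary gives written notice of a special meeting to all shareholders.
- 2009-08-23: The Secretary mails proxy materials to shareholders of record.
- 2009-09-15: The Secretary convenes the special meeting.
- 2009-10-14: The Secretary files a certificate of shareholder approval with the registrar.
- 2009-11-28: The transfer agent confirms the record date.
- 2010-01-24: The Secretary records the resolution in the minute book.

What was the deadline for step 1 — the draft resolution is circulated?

Step 1 runs from 2009-06-19, when the board resolution is passed. 15 days after 2009-06-19 is 2009-07-04.

2009-07-04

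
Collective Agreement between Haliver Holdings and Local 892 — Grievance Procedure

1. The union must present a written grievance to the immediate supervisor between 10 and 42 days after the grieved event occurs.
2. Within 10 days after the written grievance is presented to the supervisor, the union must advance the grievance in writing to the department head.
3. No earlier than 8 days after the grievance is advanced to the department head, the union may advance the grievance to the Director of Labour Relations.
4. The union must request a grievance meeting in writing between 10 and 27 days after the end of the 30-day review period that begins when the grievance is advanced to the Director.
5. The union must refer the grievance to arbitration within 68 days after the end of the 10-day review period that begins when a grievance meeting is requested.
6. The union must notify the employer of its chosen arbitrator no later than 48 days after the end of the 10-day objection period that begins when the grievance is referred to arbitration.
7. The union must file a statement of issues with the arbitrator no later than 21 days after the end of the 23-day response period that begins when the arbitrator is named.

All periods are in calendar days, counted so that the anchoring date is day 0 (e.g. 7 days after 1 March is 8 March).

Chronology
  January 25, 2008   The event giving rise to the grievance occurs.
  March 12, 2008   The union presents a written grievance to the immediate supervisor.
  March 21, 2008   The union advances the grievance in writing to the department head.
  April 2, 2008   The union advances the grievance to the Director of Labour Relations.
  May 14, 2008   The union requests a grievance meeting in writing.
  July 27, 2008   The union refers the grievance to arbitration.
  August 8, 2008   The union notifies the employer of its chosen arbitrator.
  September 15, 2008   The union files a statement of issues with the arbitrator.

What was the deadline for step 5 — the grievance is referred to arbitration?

A grievance meeting is requested on May 14, 2008; the 10-day review period therefore ends May 24, 2008, and step 5 runs from that date. 68 days after May 24, 2008 is July 31, 2008.

July 31, 2008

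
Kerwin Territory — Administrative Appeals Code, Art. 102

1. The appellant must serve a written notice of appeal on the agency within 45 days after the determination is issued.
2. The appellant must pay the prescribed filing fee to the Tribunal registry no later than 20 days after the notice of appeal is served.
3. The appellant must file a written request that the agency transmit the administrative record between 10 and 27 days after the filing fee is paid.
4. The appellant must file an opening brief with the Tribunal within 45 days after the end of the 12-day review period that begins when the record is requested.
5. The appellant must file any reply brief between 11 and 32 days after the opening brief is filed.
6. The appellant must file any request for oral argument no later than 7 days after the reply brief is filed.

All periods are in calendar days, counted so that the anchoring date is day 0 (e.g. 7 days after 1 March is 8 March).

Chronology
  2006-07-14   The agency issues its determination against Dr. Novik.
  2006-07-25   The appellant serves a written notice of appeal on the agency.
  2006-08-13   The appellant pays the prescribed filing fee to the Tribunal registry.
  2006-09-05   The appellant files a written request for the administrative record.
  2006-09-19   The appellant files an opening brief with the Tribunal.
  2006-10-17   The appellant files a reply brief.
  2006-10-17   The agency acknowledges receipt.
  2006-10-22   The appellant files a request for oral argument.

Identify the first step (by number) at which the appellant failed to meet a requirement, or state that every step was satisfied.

Step 1 — counting 45 days from 2006-07-14 (when the determination is issued) gives a deadline of 2006-08-28; completed 2006-07-25, before the deadline.
Step 2 — counting 20 days from 2006-07-25 (when the notice of appeal is served) gives a deadline of 2006-08-14; completed 2006-08-13, before the deadline.
Step 3 — 10 and 27 days from 2006-08-13 (when the filing fee is paid) are 2006-08-23 and 2006-09-09 respectively; done 2006-09-05 — within the window.
Step 4 — counting 45 days from 2006-09-17 (end of the 12-day review period, which began when the record is requested on 2006-09-05) gives a deadline of 2006-11-01; 2006-09-19 is within that limit.
Step 5 — 11 and 32 days from 2006-09-19 (when the opening brief is filed) are 2006-09-30 and 2006-10-21 respectively; 2006-10-17 falls inside that range.
Step 6 — counting 7 days from 2006-10-17 (when the reply brief is filed) gives a deadline of 2006-10-24; 2006-10-22 is within that limit.

None — every step was satisfied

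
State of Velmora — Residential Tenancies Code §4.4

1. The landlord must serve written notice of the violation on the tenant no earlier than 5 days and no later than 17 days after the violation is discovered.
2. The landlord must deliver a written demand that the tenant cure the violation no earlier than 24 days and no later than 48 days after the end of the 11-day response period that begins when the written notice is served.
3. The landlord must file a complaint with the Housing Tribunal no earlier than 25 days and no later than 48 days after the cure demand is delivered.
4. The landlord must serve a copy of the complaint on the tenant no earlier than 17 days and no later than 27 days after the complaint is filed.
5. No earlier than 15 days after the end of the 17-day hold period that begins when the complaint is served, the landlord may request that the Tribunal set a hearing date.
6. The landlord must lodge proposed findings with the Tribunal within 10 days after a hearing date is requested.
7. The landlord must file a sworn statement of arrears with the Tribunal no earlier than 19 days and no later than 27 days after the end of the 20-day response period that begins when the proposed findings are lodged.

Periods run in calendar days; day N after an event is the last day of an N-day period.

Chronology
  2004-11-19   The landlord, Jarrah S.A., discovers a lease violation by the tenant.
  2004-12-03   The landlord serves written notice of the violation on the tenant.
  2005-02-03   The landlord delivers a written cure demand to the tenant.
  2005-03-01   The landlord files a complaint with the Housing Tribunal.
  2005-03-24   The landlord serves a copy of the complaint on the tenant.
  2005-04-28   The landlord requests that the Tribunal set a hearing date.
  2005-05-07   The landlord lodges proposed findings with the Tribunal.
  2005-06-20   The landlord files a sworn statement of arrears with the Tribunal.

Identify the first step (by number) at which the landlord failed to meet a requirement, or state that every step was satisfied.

Step 2

(1) the permitted window runs from 2004-11-19 + 5 = 2004-11-24 to 2004-11-19 + 17 = 2004-12-06; done 2004-12-03 — within the window.
(2) the permitted window runs from 2004-12-14 + 24 = 2005-01-07 to 2004-12-14 + 48 = 2005-01-31; done 2005-02-03 — 3 days after the window closed.
That is the first point of non-compliance.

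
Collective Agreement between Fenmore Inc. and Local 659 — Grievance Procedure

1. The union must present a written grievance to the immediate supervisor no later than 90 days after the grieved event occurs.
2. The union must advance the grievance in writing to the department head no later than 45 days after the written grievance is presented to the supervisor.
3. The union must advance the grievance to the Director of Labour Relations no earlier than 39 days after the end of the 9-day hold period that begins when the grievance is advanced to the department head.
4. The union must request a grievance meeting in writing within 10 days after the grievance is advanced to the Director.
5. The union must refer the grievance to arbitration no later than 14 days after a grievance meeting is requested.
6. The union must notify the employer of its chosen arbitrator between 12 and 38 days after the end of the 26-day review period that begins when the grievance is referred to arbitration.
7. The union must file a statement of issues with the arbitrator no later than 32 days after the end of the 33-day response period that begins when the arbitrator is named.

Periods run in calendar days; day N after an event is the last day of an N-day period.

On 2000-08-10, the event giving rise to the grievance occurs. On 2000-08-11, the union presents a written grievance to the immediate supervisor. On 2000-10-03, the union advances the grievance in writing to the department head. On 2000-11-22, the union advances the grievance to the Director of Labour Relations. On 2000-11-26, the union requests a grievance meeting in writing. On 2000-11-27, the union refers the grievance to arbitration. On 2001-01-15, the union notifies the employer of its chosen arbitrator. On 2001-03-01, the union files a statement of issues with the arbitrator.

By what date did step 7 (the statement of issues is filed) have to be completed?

The arbitrator is named on 2001-01-15; the 33-day response period therefore ends 2001-02-17, and step 7 runs from that date. 32 days after 2001-02-17 is 2001-03-21.

2001-03-21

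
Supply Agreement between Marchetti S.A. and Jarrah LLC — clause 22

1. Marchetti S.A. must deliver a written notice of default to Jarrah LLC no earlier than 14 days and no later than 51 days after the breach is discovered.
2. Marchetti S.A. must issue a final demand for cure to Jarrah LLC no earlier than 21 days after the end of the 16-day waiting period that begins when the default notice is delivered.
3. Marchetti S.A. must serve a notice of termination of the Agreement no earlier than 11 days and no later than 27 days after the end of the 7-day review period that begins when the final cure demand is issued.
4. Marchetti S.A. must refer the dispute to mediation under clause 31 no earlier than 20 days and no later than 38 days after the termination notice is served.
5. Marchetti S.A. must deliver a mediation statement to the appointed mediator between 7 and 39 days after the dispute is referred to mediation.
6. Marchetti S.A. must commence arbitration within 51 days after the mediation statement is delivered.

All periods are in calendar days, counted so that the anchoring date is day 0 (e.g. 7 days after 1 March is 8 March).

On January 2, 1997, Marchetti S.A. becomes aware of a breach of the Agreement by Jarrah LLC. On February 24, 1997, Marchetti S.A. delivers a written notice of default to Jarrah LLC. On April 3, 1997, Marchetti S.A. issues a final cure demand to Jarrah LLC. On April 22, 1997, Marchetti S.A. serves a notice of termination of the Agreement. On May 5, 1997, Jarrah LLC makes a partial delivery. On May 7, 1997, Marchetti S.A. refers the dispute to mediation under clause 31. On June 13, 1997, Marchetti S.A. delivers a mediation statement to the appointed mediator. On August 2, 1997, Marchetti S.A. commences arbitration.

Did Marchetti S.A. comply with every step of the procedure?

(1) the permitted window runs from January 2, 1997 + 14 = January 16, 1997 to January 2, 1997 + 51 = February 22, 1997; done February 24, 1997 — 2 days after the window closed.

No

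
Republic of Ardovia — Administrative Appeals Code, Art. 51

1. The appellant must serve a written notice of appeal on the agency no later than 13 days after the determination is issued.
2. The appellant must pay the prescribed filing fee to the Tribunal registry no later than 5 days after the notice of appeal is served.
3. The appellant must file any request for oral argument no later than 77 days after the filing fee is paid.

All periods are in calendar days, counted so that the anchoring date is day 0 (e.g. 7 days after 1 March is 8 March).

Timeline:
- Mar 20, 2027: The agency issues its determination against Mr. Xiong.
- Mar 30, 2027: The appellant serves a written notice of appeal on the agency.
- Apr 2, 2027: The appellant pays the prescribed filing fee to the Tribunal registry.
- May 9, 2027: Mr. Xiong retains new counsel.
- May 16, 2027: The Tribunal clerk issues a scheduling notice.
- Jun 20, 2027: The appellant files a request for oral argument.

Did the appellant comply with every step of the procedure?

Step 1: 13 days after Mar 20, 2027 (when the determination is issued) is Apr 2, 2027; done Mar 30, 2027 — timely.
Step 2: 5 days after Mar 30, 2027 (when the notice of appeal is served) is Apr 4, 2027; completed Apr 2, 2027, before the deadline.
Step 3: 77 days after Apr 2, 2027 (when the filing fee is paid) is Jun 18, 2027; done Jun 20, 2027 — 2 days late.
That is the first point of non-compliance.

No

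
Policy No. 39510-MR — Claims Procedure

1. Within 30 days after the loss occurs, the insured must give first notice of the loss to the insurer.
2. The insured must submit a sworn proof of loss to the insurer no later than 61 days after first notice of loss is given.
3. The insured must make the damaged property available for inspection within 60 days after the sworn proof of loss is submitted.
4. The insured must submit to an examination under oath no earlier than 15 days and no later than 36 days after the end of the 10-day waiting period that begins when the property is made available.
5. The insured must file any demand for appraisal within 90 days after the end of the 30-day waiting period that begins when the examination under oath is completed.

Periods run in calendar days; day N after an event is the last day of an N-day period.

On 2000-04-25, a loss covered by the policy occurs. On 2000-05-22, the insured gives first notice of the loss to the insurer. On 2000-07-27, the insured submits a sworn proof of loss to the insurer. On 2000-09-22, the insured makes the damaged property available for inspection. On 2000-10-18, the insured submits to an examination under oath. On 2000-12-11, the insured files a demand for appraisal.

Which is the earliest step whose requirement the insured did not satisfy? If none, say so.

Step 2

Step 1 — counting 30 days from 2000-04-25 (when the loss occurs) gives a deadline of 2000-05-25; done 2000-05-22 — timely.
Step 2 — counting 61 days from 2000-05-22 (when first notice of loss is given) gives a deadline of 2000-07-22; not done until 2000-07-27, 5 days after the deadline.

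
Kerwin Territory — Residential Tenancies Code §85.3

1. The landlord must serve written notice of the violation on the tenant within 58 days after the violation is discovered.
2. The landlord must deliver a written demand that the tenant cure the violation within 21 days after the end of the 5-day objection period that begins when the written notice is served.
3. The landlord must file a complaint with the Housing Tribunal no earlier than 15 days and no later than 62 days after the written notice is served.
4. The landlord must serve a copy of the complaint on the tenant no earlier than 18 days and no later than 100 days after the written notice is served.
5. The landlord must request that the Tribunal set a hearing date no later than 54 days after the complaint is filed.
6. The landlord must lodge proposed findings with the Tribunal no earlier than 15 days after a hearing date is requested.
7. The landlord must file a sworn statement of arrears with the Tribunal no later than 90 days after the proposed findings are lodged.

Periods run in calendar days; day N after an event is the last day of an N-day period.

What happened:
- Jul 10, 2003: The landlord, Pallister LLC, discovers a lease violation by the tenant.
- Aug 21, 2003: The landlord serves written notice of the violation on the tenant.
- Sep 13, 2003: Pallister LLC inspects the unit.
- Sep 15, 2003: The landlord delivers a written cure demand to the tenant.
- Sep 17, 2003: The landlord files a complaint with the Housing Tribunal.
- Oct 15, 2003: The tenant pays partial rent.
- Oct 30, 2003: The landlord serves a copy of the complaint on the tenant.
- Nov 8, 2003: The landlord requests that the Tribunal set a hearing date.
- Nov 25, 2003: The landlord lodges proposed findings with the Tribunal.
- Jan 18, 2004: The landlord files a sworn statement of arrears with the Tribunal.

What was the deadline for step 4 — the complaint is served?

Step 4 runs from Aug 21, 2003, when the written notice is served. The window is 18–100 days after Aug 21, 2003; it closes on Nov 29, 2003.

Nov 29, 2003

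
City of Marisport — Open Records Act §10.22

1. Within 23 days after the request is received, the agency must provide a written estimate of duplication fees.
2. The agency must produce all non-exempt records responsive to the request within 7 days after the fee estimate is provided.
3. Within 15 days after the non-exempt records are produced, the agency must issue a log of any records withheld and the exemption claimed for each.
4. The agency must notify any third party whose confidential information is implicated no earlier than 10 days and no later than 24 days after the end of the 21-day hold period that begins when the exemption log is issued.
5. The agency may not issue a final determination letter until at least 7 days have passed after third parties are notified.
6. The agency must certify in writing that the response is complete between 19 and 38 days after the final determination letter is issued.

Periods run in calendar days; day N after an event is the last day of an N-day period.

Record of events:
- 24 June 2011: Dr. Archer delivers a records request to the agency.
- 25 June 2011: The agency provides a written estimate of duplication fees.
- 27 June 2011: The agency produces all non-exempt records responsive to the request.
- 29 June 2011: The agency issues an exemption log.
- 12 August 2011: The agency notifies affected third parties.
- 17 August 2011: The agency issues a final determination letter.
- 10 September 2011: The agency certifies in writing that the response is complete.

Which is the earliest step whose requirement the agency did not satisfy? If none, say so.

Step 1: 23 days after 24 June 2011 (when the request is received) is 17 July 2011; completed 25 June 2011, before the deadline.
Step 2: 7 days after 25 June 2011 (when the fee estimate is provided) is 2 July 2011; done 27 June 2011 — timely.
Step 3: 15 days after 27 June 2011 (when the non-exempt records are produced) is 12 July 2011; completed 29 June 2011, before the deadline.
Step 4: the window is 10–24 days after 20 July 2011 (end of the 21-day hold period, which began when the exemption log is issued on 29 June 2011), so 30 July 2011 through 13 August 2011; done 12 August 2011 — within the window.
Step 5: the earliest permitted date is 7 days after 12 August 2011 (when third parties are notified), i.e. 19 August 2011; acted on 17 August 2011, 2 days prematurely.
The procedure was therefore not followed at step 5.

Step 5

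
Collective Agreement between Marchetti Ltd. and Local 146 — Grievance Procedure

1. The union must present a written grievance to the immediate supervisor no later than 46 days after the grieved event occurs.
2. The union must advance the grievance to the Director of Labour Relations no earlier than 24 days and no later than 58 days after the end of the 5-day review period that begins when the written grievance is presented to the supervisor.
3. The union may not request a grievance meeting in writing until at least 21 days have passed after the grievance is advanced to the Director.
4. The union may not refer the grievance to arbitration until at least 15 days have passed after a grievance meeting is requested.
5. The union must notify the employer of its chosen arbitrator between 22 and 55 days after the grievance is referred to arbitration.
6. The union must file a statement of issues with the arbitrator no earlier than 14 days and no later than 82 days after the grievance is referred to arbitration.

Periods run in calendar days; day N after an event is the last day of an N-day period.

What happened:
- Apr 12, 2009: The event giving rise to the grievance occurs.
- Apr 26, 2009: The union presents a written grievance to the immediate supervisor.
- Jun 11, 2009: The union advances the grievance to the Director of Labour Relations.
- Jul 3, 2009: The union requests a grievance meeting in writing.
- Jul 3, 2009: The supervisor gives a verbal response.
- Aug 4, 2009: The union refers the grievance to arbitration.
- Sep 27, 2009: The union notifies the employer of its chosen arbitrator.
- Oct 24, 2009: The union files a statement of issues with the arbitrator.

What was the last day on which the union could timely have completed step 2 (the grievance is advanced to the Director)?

The written grievance is presented to the supervisor on Apr 26, 2009; the 5-day review period therefore ends May 1, 2009, and step 2 runs from that date. The window is 24–58 days after May 1, 2009; it closes on Jun 28, 2009.

Jun 28, 2009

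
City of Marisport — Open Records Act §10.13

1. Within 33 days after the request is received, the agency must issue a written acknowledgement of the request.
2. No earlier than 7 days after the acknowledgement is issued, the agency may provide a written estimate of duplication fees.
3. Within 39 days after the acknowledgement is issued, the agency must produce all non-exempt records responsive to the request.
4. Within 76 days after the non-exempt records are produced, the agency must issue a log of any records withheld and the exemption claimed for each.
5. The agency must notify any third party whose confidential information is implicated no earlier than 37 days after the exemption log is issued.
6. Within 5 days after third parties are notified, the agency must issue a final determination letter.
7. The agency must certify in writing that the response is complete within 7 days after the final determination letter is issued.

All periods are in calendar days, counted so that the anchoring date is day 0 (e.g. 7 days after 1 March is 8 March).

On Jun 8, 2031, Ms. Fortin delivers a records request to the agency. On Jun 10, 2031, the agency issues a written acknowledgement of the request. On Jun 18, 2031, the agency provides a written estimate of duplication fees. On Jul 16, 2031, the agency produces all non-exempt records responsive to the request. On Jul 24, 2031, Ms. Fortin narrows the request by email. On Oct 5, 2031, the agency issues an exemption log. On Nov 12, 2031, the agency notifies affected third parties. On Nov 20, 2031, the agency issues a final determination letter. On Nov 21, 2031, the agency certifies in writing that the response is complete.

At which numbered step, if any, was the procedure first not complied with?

Step 4

Step 1 — counting 33 days from Jun 8, 2031 (when the request is received) gives a deadline of Jul 11, 2031; done Jun 10, 2031 — timely.
Step 2 — must wait 7 days from Jun 10, 2031 (when the acknowledgement is issued), so not before Jun 17, 2031; Jun 18, 2031 is on or after that date.
Step 3 — counting 39 days from Jun 10, 2031 (when the acknowledgement is issued) gives a deadline of Jul 19, 2031; done Jul 16, 2031 — timely.
Step 4 — counting 76 days from Jul 16, 2031 (when the non-exempt records are produced) gives a deadline of Sep 30, 2031; done Oct 5, 2031 — 5 days late.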